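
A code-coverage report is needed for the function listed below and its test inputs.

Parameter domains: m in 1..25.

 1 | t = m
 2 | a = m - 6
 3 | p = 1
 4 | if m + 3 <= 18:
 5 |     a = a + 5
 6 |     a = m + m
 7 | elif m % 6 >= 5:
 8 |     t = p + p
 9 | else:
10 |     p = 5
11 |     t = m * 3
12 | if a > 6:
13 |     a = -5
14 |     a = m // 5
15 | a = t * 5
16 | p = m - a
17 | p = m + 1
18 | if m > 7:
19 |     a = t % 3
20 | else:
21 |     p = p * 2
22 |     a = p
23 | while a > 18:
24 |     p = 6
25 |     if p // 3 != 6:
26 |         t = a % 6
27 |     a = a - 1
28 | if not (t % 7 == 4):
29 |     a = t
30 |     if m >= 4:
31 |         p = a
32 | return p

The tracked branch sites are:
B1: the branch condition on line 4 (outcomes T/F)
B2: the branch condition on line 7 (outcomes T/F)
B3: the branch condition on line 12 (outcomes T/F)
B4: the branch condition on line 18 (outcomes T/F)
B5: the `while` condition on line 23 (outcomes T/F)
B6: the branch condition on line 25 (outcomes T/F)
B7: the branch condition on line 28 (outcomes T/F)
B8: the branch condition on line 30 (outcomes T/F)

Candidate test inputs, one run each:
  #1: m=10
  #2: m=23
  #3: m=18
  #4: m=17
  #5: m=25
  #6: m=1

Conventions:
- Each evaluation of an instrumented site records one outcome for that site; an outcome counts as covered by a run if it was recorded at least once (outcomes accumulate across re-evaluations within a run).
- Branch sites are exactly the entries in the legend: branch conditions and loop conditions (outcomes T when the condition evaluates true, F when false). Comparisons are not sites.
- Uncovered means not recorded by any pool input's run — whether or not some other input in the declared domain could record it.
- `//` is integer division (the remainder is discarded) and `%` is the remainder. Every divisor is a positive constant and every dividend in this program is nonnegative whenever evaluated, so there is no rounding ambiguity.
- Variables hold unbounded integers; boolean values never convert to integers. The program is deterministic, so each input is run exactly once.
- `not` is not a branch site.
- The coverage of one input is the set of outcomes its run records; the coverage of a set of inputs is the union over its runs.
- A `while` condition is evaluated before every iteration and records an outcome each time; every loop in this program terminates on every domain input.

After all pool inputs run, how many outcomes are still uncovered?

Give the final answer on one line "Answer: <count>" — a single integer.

input #1, m=10: events B1->T, B3->T, B4->T, B5->F, B7->T, B8->T; outcomes B1=T, B3=T, B4=T, B5=F, B7=T, B8=T
input #2, m=23: events B1->F, B2->T, B3->T, B4->T, B5->F, B7->T, B8->T; outcomes B1=F, B2=T, B3=T, B4=T, B5=F, B7=T, B8=T
input #3, m=18: events B1->F, B2->F, B3->T, B4->T, B5->F, B7->T, B8->T; outcomes B1=F, B2=F, B3=T, B4=T, B5=F, B7=T, B8=T
input #4, m=17: events B1->F, B2->T, B3->T, B4->T, B5->F, B7->T, B8->T; outcomes B1=F, B2=T, B3=T, B4=T, B5=F, B7=T, B8=T
input #5, m=25: events B1->F, B2->F, B3->T, B4->T, B5->F, B7->T, B8->T; outcomes B1=F, B2=F, B3=T, B4=T, B5=F, B7=T, B8=T
input #6, m=1: events B1->T, B3->F, B4->F, B5->F, B7->T, B8->F; outcomes B1=T, B3=F, B4=F, B5=F, B7=T, B8=F
union over the pool: B1=T, B1=F, B2=T, B2=F, B3=T, B3=F, B4=T, B4=F, B5=F, B7=T, B8=T, B8=F
uncovered (4 of 16): B5=T, B6=T, B6=F, B7=F

Answer: 4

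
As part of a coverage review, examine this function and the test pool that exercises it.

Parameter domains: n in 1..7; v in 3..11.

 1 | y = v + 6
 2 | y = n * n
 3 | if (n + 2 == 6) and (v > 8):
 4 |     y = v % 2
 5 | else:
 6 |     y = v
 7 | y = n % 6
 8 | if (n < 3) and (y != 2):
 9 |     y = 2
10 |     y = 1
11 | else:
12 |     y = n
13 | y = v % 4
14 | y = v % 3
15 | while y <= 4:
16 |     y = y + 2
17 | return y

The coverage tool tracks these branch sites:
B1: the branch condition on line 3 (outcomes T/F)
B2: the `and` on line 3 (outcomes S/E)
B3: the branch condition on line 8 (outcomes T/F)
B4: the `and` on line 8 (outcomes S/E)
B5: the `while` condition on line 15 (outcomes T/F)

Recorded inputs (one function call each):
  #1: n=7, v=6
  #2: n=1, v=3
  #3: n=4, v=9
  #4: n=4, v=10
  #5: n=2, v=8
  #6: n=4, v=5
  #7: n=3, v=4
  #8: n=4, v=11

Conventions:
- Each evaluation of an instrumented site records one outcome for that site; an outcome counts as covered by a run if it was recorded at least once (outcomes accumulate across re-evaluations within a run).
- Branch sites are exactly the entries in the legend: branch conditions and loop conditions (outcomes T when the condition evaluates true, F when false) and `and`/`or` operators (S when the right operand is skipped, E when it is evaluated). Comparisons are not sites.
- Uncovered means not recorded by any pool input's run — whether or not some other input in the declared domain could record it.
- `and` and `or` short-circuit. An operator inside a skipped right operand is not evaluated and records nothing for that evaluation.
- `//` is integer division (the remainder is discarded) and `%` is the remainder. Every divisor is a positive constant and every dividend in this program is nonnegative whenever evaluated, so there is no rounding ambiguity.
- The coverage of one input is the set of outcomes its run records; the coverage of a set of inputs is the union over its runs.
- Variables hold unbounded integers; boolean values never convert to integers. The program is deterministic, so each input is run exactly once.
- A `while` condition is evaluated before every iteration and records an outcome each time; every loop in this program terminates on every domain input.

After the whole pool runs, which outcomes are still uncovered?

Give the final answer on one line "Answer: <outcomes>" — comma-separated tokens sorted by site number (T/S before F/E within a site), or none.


run #1 (n=7, v=6) runs B2->S, B1->F, B4->S, B3->F, B5->T, B5->T, B5->T, B5->F; records B1=F, B2=S, B3=F, B4=S, B5=T, B5=F
run #2 (n=1, v=3) runs B2->S, B1->F, B4->E, B3->T, B5->T, B5->T, B5->T, B5->F; records B1=F, B2=S, B3=T, B4=E, B5=T, B5=F
run #3 (n=4, v=9) runs B2->E, B1->T, B4->S, B3->F, B5->T, B5->T, B5->T, B5->F; records B1=T, B2=E, B3=F, B4=S, B5=T, B5=F
run #4 (n=4, v=10) runs B2->E, B1->T, B4->S, B3->F, B5->T, B5->T, B5->F; records B1=T, B2=E, B3=F, B4=S, B5=T, B5=F
run #5 (n=2, v=8) runs B2->S, B1->F, B4->E, B3->F, B5->T, B5->T, B5->F; records B1=F, B2=S, B3=F, B4=E, B5=T, B5=F
run #6 (n=4, v=5) runs B2->E, B1->F, B4->S, B3->F, B5->T, B5->T, B5->F; records B1=F, B2=E, B3=F, B4=S, B5=T, B5=F
run #7 (n=3, v=4) runs B2->S, B1->F, B4->S, B3->F, B5->T, B5->T, B5->F; records B1=F, B2=S, B3=F, B4=S, B5=T, B5=F
run #8 (n=4, v=11) runs B2->E, B1->T, B4->S, B3->F, B5->T, B5->T, B5->F; records B1=T, B2=E, B3=F, B4=S, B5=T, B5=F
union over the pool: B1=T, B1=F, B2=S, B2=E, B3=T, B3=F, B4=S, B4=E, B5=T, B5=F
uncovered (0 of 10): none
Answer: none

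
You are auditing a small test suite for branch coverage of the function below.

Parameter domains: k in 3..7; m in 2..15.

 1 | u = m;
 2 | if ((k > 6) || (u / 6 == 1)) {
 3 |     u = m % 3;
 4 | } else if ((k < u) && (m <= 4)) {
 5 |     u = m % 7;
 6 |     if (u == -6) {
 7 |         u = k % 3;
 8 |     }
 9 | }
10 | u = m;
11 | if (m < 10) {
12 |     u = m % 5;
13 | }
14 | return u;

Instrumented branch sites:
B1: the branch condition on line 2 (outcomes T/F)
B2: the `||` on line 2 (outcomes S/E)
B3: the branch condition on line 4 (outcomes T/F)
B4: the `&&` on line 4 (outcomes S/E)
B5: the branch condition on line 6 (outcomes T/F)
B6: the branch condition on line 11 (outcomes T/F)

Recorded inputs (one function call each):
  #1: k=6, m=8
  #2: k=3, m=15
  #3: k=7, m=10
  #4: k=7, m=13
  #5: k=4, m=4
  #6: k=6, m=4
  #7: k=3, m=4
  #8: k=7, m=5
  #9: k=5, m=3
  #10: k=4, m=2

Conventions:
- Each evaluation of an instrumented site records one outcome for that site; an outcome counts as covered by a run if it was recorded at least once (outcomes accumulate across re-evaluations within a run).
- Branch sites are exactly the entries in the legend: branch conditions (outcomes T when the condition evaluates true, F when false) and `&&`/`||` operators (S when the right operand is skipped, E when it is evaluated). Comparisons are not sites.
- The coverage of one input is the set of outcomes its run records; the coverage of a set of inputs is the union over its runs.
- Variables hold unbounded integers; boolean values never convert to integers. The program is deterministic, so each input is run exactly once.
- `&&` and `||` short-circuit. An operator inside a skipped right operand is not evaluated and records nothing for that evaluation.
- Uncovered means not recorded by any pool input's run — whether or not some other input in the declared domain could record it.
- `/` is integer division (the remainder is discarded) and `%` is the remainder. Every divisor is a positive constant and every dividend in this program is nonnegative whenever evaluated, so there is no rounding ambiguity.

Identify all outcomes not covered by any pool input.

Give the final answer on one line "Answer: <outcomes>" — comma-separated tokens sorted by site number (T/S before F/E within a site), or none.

test 1 (k=6, m=8) fires B2->E, B1->T, B6->T; hits B1=T, B2=E, B6=T
test 2 (k=3, m=15) fires B2->E, B1->F, B4->E, B3->F, B6->F; hits B1=F, B2=E, B3=F, B4=E, B6=F
test 3 (k=7, m=10) fires B2->S, B1->T, B6->F; hits B1=T, B2=S, B6=F
test 4 (k=7, m=13) fires B2->S, B1->T, B6->F; hits B1=T, B2=S, B6=F
test 5 (k=4, m=4) fires B2->E, B1->F, B4->S, B3->F, B6->T; hits B1=F, B2=E, B3=F, B4=S, B6=T
test 6 (k=6, m=4) fires B2->E, B1->F, B4->S, B3->F, B6->T; hits B1=F, B2=E, B3=F, B4=S, B6=T
test 7 (k=3, m=4) fires B2->E, B1->F, B4->E, B3->T, B5->F, B6->T; hits B1=F, B2=E, B3=T, B4=E, B5=F, B6=T
test 8 (k=7, m=5) fires B2->S, B1->T, B6->T; hits B1=T, B2=S, B6=T
test 9 (k=5, m=3) fires B2->E, B1->F, B4->S, B3->F, B6->T; hits B1=F, B2=E, B3=F, B4=S, B6=T
test 10 (k=4, m=2) fires B2->E, B1->F, B4->S, B3->F, B6->T; hits B1=F, B2=E, B3=F, B4=S, B6=T
union over the pool: B1=T, B1=F, B2=S, B2=E, B3=T, B3=F, B4=S, B4=E, B5=F, B6=T, B6=F
uncovered (1 of 12): B5=T

Answer: B5=T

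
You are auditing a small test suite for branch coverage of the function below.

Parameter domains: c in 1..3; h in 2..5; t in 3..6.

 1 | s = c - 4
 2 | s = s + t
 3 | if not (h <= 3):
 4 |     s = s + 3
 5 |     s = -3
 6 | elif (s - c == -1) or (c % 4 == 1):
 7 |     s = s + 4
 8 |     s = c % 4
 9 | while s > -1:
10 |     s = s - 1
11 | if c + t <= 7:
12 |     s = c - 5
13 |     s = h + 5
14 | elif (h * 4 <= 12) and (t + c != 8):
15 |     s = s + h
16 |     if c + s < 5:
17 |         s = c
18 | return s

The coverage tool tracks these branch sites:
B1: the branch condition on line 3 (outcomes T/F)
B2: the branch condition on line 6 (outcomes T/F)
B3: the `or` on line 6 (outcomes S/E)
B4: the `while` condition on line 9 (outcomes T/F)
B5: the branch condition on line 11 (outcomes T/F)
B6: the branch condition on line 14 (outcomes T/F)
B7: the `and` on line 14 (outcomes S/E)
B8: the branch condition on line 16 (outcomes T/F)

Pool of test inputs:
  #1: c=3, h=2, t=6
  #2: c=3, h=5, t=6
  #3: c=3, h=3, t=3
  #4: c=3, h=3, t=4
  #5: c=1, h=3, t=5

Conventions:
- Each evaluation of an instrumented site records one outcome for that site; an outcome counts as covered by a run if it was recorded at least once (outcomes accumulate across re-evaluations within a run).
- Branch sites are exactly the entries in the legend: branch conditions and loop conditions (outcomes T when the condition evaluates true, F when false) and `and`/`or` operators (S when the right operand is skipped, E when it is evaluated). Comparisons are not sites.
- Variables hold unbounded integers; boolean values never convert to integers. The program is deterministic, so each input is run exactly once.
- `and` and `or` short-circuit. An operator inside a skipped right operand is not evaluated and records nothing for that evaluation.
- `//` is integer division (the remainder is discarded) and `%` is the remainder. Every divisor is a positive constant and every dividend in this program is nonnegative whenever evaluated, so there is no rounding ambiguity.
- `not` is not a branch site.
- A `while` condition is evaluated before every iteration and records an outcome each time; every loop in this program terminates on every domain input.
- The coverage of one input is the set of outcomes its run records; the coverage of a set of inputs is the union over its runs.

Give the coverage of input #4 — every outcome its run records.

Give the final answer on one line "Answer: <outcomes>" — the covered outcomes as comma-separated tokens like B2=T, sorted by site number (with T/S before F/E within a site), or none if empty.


Running input #4 (c=3, h=3, t=4), event by event:
  B1->F, B3->E, B2->F, B4->T, B4->T, B4->T, B4->T, B4->F, B5->T
as a set, this run covers: B1=F, B2=F, B3=E, B4=T, B4=F, B5=T
Answer: B1=F, B2=F, B3=E, B4=T, B4=F, B5=T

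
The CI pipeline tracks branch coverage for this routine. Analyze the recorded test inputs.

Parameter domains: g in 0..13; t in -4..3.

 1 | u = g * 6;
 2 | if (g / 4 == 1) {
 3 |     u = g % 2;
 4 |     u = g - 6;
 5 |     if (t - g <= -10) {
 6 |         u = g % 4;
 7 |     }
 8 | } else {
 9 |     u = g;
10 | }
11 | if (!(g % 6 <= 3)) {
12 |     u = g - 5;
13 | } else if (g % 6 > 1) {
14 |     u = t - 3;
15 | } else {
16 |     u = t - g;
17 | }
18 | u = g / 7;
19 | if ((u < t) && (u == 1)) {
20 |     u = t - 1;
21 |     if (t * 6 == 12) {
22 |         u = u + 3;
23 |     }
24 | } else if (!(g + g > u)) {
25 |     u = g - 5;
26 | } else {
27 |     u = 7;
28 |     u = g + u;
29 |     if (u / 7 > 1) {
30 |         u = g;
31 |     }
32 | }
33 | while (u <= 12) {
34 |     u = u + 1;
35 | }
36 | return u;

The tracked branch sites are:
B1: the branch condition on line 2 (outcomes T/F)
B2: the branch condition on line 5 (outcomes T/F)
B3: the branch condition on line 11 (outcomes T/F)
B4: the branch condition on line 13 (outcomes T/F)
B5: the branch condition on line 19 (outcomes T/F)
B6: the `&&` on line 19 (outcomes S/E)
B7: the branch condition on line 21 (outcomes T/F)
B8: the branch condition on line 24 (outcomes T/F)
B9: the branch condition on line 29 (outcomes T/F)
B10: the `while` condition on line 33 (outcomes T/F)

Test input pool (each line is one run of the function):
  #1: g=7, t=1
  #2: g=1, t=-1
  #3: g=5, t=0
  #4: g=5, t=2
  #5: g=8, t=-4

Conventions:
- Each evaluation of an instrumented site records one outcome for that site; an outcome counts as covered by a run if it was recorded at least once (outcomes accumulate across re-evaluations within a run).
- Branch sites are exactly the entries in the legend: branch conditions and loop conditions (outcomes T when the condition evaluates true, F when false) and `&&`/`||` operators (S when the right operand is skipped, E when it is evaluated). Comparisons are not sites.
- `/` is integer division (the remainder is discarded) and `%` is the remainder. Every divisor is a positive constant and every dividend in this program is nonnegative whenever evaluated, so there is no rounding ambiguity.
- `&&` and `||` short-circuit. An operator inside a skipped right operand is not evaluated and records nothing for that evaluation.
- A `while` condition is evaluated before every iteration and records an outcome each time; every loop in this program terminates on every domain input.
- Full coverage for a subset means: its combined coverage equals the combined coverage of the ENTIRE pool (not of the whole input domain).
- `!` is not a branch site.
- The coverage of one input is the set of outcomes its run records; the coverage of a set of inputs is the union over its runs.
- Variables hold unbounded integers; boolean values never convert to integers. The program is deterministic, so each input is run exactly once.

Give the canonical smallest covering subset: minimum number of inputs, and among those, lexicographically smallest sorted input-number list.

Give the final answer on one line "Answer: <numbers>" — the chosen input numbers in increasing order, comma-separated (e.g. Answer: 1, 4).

test 1 (g=7, t=1) fires B1->T, B2->F, B3->F, B4->F, B6->S, B5->F, B8->F, B9->T, B10->T, B10->T, B10->T, B10->T, B10->T, B10->T, ...; hits B1=T, B2=F, B3=F, B4=F, B5=F, B6=S, B8=F, B9=T, B10=T, B10=F
test 2 (g=1, t=-1) fires B1->F, B3->F, B4->F, B6->S, B5->F, B8->F, B9->F, B10->T, B10->T, B10->T, B10->T, B10->T, B10->F; hits B1=F, B3=F, B4=F, B5=F, B6=S, B8=F, B9=F, B10=T, B10=F
test 3 (g=5, t=0) fires B1->T, B2->F, B3->T, B6->S, B5->F, B8->F, B9->F, B10->T, B10->F; hits B1=T, B2=F, B3=T, B5=F, B6=S, B8=F, B9=F, B10=T, B10=F
test 4 (g=5, t=2) fires B1->T, B2->F, B3->T, B6->E, B5->F, B8->F, B9->F, B10->T, B10->F; hits B1=T, B2=F, B3=T, B5=F, B6=E, B8=F, B9=F, B10=T, B10=F
test 5 (g=8, t=-4) fires B1->F, B3->F, B4->T, B6->S, B5->F, B8->F, B9->T, B10->T, B10->T, B10->T, B10->T, B10->T, B10->F; hits B1=F, B3=F, B4=T, B5=F, B6=S, B8=F, B9=T, B10=T, B10=F
pool-wide coverage (15 outcomes): B1=T, B1=F, B2=F, B3=T, B3=F, B4=T, B4=F, B5=F, B6=S, B6=E, B8=F, B9=T, B9=F, B10=T, B10=F
checked all size-1 subsets: none covers 15 outcomes (max 10/15)
checked all size-2 subsets: none covers 15 outcomes (max 14/15)
size 3: inputs {1, 4, 5} cover all 15 outcomes, and no lexicographically smaller subset of this size does

Answer: 1, 4, 5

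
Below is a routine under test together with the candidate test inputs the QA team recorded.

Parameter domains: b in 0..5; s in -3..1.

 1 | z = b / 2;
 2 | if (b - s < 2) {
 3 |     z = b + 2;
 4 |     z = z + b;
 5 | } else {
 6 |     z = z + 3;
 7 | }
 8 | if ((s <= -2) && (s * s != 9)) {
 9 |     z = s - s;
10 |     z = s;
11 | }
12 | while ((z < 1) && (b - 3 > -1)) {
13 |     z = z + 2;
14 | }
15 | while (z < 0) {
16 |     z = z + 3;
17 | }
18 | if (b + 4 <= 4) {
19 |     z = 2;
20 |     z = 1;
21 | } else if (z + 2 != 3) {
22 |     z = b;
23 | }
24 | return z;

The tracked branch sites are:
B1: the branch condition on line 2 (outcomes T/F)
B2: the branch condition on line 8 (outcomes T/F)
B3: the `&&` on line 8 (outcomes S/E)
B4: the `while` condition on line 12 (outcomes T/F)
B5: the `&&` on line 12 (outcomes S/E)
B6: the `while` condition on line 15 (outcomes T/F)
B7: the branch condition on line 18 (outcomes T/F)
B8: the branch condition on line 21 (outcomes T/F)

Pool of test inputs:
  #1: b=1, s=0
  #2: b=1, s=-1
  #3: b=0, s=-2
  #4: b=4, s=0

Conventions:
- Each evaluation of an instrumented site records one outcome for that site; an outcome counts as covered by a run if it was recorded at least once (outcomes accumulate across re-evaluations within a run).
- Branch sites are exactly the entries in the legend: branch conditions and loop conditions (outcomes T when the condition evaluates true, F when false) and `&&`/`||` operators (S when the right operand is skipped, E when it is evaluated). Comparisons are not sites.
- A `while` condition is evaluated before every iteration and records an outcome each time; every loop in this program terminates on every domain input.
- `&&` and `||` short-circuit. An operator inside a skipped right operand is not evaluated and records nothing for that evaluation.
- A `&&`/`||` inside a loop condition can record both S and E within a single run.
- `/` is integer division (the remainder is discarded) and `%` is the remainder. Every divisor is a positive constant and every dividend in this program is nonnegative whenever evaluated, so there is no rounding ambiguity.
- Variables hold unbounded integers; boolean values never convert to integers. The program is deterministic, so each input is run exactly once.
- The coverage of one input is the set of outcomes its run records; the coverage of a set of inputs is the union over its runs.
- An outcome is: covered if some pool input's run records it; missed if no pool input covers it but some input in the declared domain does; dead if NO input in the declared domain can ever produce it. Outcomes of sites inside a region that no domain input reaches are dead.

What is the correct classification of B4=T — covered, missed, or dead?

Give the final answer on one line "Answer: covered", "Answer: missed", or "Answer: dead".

no pool input records B4=T
but domain input (b=3, s=-2) does record it -> reachable, so missed

Answer: missed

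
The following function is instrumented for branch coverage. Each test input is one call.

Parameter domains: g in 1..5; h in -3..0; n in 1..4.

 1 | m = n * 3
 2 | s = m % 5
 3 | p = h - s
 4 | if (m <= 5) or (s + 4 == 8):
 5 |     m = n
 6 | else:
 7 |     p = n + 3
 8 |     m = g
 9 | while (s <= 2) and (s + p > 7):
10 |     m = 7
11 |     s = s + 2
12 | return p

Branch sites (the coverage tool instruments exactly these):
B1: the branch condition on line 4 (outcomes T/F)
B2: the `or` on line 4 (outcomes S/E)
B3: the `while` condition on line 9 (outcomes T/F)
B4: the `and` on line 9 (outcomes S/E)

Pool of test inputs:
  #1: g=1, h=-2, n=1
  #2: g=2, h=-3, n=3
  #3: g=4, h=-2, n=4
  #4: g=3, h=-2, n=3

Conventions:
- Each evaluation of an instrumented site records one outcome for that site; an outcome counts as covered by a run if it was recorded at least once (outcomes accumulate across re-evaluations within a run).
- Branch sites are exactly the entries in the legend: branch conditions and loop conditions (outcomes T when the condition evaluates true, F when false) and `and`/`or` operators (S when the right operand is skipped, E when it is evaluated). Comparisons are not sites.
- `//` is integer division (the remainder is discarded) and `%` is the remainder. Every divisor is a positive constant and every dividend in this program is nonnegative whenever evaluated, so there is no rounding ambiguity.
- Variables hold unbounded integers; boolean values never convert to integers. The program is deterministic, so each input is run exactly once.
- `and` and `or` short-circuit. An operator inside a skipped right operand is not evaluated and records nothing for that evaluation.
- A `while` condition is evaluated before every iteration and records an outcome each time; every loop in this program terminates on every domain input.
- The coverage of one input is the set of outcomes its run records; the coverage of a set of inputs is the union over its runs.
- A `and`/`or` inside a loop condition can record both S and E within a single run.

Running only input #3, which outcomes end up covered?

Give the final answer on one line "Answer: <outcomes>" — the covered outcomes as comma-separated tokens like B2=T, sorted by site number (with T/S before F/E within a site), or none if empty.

Running input #3 (g=4, h=-2, n=4), event by event:
  B2->E, B1->F, B4->E, B3->T, B4->S, B3->F
distinct outcomes covered: B1=F, B2=E, B3=T, B3=F, B4=S, B4=E

Answer: B1=F, B2=E, B3=T, B3=F, B4=S, B4=E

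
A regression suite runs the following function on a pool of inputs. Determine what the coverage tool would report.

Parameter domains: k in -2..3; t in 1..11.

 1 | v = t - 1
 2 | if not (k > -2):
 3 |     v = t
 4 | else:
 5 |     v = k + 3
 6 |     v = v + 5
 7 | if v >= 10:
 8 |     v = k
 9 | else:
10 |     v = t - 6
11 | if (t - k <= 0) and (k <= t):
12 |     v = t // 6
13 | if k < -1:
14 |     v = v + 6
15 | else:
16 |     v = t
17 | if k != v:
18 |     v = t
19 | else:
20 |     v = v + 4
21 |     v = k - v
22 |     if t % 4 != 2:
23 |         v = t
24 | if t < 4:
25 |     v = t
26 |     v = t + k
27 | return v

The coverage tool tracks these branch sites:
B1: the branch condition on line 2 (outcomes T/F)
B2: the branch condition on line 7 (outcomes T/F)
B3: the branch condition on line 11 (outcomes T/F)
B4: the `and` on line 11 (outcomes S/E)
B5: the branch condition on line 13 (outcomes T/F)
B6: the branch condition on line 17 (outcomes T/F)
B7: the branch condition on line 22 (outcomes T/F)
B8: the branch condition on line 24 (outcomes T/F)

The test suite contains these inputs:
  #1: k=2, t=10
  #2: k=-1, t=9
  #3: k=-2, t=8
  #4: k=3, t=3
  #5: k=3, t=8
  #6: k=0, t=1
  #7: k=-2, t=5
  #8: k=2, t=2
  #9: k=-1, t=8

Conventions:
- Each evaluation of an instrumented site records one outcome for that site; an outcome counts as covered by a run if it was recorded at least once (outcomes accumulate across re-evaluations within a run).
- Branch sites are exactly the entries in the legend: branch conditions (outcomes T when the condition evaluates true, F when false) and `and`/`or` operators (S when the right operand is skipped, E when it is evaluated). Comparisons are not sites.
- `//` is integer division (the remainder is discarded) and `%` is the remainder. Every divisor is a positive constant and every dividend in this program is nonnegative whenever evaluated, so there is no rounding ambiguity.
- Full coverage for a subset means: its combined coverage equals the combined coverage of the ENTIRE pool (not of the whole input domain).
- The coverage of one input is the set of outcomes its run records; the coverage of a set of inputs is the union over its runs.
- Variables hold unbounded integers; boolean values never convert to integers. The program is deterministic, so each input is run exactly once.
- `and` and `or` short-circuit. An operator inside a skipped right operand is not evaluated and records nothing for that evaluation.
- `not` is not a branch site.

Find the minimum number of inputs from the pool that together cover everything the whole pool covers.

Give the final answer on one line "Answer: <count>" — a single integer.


#1 (k=2, t=10) -> covered: B1=F, B2=T, B3=F, B4=S, B5=F, B6=T, B8=F
#2 (k=-1, t=9) -> covered: B1=F, B2=F, B3=F, B4=S, B5=F, B6=T, B8=F
#3 (k=-2, t=8) -> covered: B1=T, B2=F, B3=F, B4=S, B5=T, B6=T, B8=F
#4 (k=3, t=3) -> covered: B1=F, B2=T, B3=T, B4=E, B5=F, B6=F, B7=T, B8=T
#5 (k=3, t=8) -> covered: B1=F, B2=T, B3=F, B4=S, B5=F, B6=T, B8=F
#6 (k=0, t=1) -> covered: B1=F, B2=F, B3=F, B4=S, B5=F, B6=T, B8=T
#7 (k=-2, t=5) -> covered: B1=T, B2=F, B3=F, B4=S, B5=T, B6=T, B8=F
#8 (k=2, t=2) -> covered: B1=F, B2=T, B3=T, B4=E, B5=F, B6=F, B7=F, B8=T
#9 (k=-1, t=8) -> covered: B1=F, B2=F, B3=F, B4=S, B5=F, B6=T, B8=F
together the pool reaches 16 outcomes: B1=T, B1=F, B2=T, B2=F, B3=T, B3=F, B4=S, B4=E, B5=T, B5=F, B6=T, B6=F, B7=T, B7=F, B8=T, B8=F
checked all size-1 subsets: none covers 16 outcomes (max 8/16)
checked all size-2 subsets: none covers 16 outcomes (max 15/16)
at size 3, {3, 4, 8} reaches all 16 outcomes; every lexicographically earlier size-3 subset fails
Answer: 3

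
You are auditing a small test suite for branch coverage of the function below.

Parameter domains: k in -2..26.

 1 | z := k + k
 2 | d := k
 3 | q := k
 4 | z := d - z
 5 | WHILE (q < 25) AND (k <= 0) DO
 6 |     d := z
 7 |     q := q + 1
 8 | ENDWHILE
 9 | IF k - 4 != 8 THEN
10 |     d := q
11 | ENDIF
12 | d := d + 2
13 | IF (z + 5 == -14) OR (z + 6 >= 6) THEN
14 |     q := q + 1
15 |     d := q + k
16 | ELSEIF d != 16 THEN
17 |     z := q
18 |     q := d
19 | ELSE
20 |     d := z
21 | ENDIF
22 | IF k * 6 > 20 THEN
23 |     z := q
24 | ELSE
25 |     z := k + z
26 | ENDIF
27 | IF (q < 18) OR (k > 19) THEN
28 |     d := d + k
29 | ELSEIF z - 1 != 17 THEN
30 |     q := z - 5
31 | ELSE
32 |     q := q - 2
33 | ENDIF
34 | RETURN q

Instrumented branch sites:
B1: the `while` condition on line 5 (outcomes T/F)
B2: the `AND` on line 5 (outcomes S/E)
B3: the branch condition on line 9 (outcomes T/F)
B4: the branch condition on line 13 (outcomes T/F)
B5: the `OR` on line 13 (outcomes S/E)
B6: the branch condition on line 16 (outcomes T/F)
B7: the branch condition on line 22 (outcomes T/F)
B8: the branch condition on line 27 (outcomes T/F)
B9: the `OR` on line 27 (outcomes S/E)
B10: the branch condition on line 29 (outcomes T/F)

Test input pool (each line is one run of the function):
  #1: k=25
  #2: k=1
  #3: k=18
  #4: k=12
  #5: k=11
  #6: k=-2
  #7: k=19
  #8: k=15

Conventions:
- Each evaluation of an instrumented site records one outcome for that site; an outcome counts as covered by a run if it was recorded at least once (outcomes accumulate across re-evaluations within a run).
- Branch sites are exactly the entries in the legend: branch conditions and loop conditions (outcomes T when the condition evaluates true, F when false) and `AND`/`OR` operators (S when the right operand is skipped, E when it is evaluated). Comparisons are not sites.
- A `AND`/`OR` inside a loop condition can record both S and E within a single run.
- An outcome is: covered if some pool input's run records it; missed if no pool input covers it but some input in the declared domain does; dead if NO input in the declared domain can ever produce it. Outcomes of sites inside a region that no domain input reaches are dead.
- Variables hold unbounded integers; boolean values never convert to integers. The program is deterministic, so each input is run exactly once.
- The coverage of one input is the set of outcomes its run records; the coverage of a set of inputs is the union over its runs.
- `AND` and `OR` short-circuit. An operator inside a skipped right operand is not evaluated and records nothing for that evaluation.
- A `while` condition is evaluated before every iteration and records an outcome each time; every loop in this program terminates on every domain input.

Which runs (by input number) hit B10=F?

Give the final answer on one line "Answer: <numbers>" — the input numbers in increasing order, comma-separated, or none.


input #1 (k=25): does not produce B10=F
input #2 (k=1): does not produce B10=F
input #3 (k=18): does not produce B10=F
input #4 (k=12): does not produce B10=F
input #5 (k=11): does not produce B10=F
input #6 (k=-2): does not produce B10=F
input #7 (k=19): does not produce B10=F
input #8 (k=15): does not produce B10=F
Answer: none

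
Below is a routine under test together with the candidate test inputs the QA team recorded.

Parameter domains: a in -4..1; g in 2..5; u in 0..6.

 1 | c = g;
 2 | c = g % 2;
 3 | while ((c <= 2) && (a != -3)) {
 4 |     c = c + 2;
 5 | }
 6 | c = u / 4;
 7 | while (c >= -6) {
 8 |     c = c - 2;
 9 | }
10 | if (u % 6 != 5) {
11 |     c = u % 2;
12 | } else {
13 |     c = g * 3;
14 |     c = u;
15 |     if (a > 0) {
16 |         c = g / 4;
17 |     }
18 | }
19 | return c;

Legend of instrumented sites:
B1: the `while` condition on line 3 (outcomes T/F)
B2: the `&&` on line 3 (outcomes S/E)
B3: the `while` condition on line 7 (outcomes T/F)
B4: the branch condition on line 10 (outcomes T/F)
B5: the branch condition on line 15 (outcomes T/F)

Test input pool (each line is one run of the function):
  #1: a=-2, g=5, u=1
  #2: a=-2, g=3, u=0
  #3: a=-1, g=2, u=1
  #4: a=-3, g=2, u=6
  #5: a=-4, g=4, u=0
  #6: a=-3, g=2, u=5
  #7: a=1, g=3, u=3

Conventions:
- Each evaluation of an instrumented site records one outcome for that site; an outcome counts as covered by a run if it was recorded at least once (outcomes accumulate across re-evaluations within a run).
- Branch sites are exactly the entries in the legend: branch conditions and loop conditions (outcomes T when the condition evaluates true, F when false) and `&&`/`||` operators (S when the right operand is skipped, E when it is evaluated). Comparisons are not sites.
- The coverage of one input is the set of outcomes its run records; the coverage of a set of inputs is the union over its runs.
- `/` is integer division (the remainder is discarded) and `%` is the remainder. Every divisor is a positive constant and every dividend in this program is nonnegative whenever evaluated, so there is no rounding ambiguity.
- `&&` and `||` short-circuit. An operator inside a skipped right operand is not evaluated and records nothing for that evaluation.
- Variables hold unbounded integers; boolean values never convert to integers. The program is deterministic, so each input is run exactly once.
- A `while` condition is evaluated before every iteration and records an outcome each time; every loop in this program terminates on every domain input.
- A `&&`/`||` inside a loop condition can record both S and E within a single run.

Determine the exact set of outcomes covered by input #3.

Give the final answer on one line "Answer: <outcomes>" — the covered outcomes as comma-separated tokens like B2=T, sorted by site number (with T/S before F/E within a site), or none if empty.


Simulating input #3 (a=-1, g=2, u=1) step by step:
  B2->E, B1->T, B2->E, B1->T, B2->S, B1->F, B3->T, B3->T, B3->T, B3->T
  B3->F, B4->T
deduplicating events, the covered set is: B1=T, B1=F, B2=S, B2=E, B3=T, B3=F, B4=T
Answer: B1=T, B1=F, B2=S, B2=E, B3=T, B3=F, B4=T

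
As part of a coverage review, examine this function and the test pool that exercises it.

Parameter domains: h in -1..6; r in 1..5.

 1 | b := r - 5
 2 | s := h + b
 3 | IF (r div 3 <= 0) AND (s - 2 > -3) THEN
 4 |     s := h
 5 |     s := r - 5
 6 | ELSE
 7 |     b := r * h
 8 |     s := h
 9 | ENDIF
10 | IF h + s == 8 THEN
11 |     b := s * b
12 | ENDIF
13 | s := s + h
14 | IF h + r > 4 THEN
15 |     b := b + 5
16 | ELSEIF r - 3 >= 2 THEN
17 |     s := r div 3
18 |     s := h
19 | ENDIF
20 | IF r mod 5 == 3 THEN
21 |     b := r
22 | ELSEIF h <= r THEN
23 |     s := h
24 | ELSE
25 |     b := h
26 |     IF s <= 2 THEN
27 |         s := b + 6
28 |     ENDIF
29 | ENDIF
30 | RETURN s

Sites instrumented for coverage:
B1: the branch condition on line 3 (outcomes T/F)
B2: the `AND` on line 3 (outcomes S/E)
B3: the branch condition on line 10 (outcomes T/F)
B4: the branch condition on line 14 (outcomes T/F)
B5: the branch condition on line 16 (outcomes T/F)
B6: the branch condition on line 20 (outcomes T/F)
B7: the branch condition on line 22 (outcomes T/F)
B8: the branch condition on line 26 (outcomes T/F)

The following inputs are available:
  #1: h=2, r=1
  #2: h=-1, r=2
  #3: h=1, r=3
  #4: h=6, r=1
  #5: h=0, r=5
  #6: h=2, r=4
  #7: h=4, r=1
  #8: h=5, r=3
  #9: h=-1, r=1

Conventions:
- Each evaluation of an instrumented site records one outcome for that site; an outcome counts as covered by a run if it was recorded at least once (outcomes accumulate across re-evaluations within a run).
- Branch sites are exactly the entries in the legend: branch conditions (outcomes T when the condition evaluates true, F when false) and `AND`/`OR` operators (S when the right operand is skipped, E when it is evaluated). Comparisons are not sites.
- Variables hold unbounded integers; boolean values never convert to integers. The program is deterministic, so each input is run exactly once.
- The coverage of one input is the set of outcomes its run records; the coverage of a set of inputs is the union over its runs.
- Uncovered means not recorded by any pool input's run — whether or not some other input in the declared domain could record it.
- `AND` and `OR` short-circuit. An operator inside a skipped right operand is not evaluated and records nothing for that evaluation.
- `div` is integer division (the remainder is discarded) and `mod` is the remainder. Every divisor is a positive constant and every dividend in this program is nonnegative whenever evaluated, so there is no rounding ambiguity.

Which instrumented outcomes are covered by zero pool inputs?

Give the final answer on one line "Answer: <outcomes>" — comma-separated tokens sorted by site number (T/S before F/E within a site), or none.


test 1 (h=2, r=1) hits B1=F, B2=E, B3=F, B4=F, B5=F, B6=F, B7=F, B8=F
test 2 (h=-1, r=2) hits B1=F, B2=E, B3=F, B4=F, B5=F, B6=F, B7=T
test 3 (h=1, r=3) hits B1=F, B2=S, B3=F, B4=F, B5=F, B6=T
test 4 (h=6, r=1) hits B1=T, B2=E, B3=F, B4=T, B6=F, B7=F, B8=T
test 5 (h=0, r=5) hits B1=F, B2=S, B3=F, B4=T, B6=F, B7=T
test 6 (h=2, r=4) hits B1=F, B2=S, B3=F, B4=T, B6=F, B7=T
test 7 (h=4, r=1) hits B1=T, B2=E, B3=F, B4=T, B6=F, B7=F, B8=T
test 8 (h=5, r=3) hits B1=F, B2=S, B3=F, B4=T, B6=T
test 9 (h=-1, r=1) hits B1=F, B2=E, B3=F, B4=F, B5=F, B6=F, B7=T
union over the pool: B1=T, B1=F, B2=S, B2=E, B3=F, B4=T, B4=F, B5=F, B6=T, B6=F, B7=T, B7=F, B8=T, B8=F
uncovered (2 of 16): B3=T, B5=T
Answer: B3=T, B5=T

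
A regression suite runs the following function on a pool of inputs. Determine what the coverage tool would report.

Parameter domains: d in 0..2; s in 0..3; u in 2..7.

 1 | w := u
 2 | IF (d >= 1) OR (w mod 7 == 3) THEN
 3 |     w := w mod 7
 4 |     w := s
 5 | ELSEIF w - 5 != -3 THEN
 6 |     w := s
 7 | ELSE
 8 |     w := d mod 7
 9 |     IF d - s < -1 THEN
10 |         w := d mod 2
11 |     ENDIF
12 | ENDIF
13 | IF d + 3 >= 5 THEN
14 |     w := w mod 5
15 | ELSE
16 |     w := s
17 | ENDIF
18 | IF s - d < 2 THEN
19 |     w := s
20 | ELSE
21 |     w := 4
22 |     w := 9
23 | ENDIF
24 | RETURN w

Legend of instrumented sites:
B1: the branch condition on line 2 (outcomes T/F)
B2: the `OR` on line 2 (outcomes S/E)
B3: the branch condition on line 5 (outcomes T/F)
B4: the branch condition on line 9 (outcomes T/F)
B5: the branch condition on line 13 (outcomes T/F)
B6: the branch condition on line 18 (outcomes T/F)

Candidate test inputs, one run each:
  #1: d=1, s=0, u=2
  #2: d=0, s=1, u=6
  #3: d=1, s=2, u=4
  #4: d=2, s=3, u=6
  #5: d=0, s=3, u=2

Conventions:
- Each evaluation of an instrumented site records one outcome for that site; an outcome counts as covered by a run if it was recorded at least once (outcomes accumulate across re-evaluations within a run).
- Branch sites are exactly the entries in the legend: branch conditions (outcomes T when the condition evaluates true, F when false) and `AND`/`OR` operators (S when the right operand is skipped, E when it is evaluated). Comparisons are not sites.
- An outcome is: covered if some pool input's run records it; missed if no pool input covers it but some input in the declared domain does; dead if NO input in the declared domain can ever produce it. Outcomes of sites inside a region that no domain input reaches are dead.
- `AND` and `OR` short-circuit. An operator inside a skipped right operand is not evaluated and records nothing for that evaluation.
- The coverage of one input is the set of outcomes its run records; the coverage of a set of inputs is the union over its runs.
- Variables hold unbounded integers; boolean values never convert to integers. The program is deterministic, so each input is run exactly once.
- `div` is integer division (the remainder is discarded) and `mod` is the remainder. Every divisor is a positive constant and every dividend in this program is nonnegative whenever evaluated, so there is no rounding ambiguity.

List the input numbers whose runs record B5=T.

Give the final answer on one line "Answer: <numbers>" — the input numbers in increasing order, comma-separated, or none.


input #1 (d=1, s=0, u=2): misses B5=T
input #2 (d=0, s=1, u=6): misses B5=T
input #3 (d=1, s=2, u=4): misses B5=T
input #4 (d=2, s=3, u=6): covers B5=T
input #5 (d=0, s=3, u=2): misses B5=T
Answer: 4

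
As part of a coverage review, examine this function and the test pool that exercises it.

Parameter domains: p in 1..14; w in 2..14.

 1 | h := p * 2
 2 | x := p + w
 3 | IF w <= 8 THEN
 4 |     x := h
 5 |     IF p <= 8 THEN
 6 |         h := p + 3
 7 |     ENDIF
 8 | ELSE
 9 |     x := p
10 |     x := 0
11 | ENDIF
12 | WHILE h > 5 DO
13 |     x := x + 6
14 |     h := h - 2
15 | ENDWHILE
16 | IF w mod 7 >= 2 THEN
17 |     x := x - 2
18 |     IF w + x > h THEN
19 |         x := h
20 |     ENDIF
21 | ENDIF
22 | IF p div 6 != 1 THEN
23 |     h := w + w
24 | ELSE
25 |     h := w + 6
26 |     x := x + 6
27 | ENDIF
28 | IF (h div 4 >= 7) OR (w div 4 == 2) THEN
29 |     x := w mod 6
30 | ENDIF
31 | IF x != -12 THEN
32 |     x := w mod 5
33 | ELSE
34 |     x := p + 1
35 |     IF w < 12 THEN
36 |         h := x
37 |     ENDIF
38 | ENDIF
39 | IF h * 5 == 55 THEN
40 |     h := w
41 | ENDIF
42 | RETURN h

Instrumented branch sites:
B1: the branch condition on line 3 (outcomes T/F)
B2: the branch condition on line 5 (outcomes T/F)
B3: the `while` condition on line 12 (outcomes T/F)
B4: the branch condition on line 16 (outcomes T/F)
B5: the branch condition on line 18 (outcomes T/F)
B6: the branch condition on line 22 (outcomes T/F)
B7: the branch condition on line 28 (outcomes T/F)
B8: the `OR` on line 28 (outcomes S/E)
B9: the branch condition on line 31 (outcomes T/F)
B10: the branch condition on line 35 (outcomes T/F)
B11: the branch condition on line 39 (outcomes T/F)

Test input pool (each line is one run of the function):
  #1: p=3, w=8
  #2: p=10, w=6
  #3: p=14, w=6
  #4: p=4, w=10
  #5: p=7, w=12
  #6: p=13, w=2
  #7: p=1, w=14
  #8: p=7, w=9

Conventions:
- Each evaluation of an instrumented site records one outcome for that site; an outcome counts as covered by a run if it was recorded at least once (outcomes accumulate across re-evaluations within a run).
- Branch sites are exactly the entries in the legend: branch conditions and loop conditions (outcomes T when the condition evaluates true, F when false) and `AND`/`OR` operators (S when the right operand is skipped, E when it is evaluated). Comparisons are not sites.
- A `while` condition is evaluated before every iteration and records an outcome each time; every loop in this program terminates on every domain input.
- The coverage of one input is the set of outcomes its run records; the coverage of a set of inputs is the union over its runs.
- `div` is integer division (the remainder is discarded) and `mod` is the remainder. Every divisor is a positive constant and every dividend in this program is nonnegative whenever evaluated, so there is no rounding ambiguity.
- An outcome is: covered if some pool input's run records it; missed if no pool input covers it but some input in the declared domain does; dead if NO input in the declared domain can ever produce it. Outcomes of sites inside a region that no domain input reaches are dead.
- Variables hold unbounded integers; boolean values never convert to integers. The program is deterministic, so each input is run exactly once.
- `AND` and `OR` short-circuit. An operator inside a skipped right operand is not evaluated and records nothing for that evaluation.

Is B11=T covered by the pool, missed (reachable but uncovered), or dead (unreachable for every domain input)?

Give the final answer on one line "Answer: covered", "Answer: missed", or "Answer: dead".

no pool input records B11=T
but domain input (p=6, w=5) does record it -> reachable, so missed

Answer: missed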